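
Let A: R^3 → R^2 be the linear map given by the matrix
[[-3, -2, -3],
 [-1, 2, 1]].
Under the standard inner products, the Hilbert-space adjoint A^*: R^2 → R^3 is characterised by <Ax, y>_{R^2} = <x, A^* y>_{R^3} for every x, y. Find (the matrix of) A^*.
A^* = A^T =
[[-3, -1],
 [-2, 2],
 [-3, 1]]

For real matrices with standard dot products, the defining identity <Ax, y> = <x, A^* y> gives (Ax)^T y = x^T (A^*) y, i.e. x^T A^T y = x^T (A^*) y. Since this holds for all x, y, we must have A^* = A^T. Therefore
A^* =
[[-3, -1],
 [-2, 2],
 [-3, 1]].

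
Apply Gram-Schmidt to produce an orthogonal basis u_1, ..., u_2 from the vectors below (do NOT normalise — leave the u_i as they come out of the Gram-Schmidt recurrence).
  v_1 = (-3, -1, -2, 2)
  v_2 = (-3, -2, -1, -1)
Orthogonal basis:
  u_1 = (-3, -1, -2, 2)
  u_2 = (-7/6, -25/18, 2/9, -20/9)

Apply the Gram-Schmidt recurrence
  u_1 = v_1
  u_i = v_i − Σ_{j<i} ((v_i · u_j) / (u_j · u_j)) · u_j.

Step by step this gives:
  u_1 = (-3, -1, -2, 2)
  u_2 = (-7/6, -25/18, 2/9, -20/9)

Orthogonality check:
  u_2 · u_1 = 0 (should be 0)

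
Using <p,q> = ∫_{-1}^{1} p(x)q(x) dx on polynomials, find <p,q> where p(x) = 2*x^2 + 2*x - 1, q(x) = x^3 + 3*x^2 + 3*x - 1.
<p,q> = 88/15

Expand the product: p(x)·q(x) = 2*x^5 + 8*x^4 + 11*x^3 + x^2 - 5*x + 1.
∫_{-1}^{1} of each monomial x^k gives [2/(k+1) if k even, 0 if k odd]. Integrating term-by-term (or equivalently evaluating the antiderivative F(x) = x^6/3 + 8*x^5/5 + 11*x^4/4 + x^3/3 - 5*x^2/2 + x at the endpoints):
  F(1) − F(−1) = 211/60 − (-47/20) = 88/15.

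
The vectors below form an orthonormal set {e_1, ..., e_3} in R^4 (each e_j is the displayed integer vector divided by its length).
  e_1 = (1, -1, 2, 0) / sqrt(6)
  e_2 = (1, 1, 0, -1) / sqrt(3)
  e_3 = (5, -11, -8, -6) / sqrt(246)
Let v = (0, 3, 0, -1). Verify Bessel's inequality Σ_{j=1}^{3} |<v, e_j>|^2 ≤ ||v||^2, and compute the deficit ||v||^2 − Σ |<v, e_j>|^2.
Σ |<v, e_j>|^2 = 1205/123; ||v||^2 = 10; deficit = 25/123

Write each e_j = u_j / sqrt(<u_j, u_j>) where u_j is the displayed integer vector. Then <v, e_j> = <v, u_j> / sqrt(<u_j, u_j>), so |<v, e_j>|^2 = <v, u_j>^2 / <u_j, u_j>.
Coefficients: <v, e_1> = -3/sqrt(6), <v, e_2> = 4/sqrt(3), <v, e_3> = -27/sqrt(246).
Square and sum: Σ |<v, e_j>|^2 = 1205/123.
Compute ||v||^2 = v·v = 10.
Deficit = 10 − 1205/123 = 25/123 ≥ 0, confirming Bessel's inequality. (The deficit equals ||v − Σ <v,e_j> e_j||^2, the squared distance from v to span{e_j}.)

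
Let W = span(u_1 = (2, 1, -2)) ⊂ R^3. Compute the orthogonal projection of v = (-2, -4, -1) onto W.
proj_W(v) = (-4/3, -2/3, 4/3)

Set up U = [u_1 | ... | u_1] ∈ R^(3×1). The projector onto W = col(U) is P = U (U^T U)^(-1) U^T.
Compute U^T U =
  [9],
and U^T v = (-6).
Solve U^T U · c = U^T v for the coefficients: c = (-2/3). The projection is proj_W(v) = U c.
Check: (v - proj_W(v)) · u_1 = 0  (should be 0).
Result: proj_W(v) = (-4/3, -2/3, 4/3).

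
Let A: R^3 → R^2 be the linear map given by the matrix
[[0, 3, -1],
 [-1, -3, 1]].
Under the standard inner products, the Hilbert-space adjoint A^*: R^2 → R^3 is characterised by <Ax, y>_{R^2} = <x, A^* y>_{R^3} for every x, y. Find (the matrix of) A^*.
A^* = A^T =
[[0, -1],
 [3, -3],
 [-1, 1]]

For real matrices with standard dot products, the defining identity <Ax, y> = <x, A^* y> gives (Ax)^T y = x^T (A^*) y, i.e. x^T A^T y = x^T (A^*) y. Since this holds for all x, y, we must have A^* = A^T. Therefore
A^* =
[[0, -1],
 [3, -3],
 [-1, 1]].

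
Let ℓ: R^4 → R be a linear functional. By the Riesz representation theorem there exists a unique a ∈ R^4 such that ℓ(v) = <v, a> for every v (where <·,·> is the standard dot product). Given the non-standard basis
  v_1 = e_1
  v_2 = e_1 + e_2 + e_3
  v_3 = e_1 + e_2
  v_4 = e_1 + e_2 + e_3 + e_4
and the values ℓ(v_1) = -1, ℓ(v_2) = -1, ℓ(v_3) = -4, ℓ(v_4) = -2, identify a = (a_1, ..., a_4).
a = (-1, -3, 3, -1)

Write a = (a_1, ..., a_4) in the standard basis. For each basis vector v_i, ℓ(v_i) = <v_i, a> is a linear equation in the a_j's. Collect the n equations into a matrix system V a = ℓ, where row i of V is v_i (expressed in the standard basis). Since V is invertible (lower-triangular with 1s on the diagonal, up to permutation), solve by back-substitution:
  V =
[[1, 0, 0, 0],
 [1, 1, 1, 0],
 [1, 1, 0, 0],
 [1, 1, 1, 1]]
  V a = (-1, -1, -4, -2)
Solving gives a = (-1, -3, 3, -1).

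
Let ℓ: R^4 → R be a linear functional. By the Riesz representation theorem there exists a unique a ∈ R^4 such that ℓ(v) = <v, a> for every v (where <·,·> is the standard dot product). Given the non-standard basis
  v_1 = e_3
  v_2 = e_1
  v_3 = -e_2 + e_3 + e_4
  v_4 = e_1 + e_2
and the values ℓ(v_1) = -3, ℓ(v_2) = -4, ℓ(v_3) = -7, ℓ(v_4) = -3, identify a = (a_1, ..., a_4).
a = (-4, 1, -3, -3)

Write a = (a_1, ..., a_4) in the standard basis. For each basis vector v_i, ℓ(v_i) = <v_i, a> is a linear equation in the a_j's. Collect the n equations into a matrix system V a = ℓ, where row i of V is v_i (expressed in the standard basis). Since V is invertible (lower-triangular with 1s on the diagonal, up to permutation), solve by back-substitution:
  V =
[[0, 0, 1, 0],
 [1, 0, 0, 0],
 [0, -1, 1, 1],
 [1, 1, 0, 0]]
  V a = (-3, -4, -7, -3)
Solving gives a = (-4, 1, -3, -3).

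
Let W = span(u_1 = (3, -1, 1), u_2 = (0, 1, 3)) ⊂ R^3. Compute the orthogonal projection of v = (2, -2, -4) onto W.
proj_W(v) = (102/53, -115/53, -209/53)

Set up U = [u_1 | ... | u_2] ∈ R^(3×2). The projector onto W = col(U) is P = U (U^T U)^(-1) U^T.
Compute U^T U =
  [11, 2]
  [2, 10],
and U^T v = (4, -14).
Solve U^T U · c = U^T v for the coefficients: c = (34/53, -81/53). The projection is proj_W(v) = U c.
Check: (v - proj_W(v)) · u_1 = 0  (should be 0).
Check: (v - proj_W(v)) · u_2 = 0  (should be 0).
Result: proj_W(v) = (102/53, -115/53, -209/53).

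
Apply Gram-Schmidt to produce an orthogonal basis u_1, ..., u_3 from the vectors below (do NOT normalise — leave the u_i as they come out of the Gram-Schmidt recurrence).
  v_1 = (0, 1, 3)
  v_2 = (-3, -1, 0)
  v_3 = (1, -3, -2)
Orthogonal basis:
  u_1 = (0, 1, 3)
  u_2 = (-3, -9/10, 3/10)
  u_3 = (8/11, -24/11, 8/11)

Apply the Gram-Schmidt recurrence
  u_1 = v_1
  u_i = v_i − Σ_{j<i} ((v_i · u_j) / (u_j · u_j)) · u_j.

Step by step this gives:
  u_1 = (0, 1, 3)
  u_2 = (-3, -9/10, 3/10)
  u_3 = (8/11, -24/11, 8/11)

Orthogonality check:
  u_2 · u_1 = 0 (should be 0)
  u_3 · u_1 = 0 (should be 0)
  u_3 · u_2 = 0 (should be 0)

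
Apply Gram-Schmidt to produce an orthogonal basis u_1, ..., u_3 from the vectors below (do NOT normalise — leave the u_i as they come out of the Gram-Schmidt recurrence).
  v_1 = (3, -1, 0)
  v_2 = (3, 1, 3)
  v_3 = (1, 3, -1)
Orthogonal basis:
  u_1 = (3, -1, 0)
  u_2 = (3/5, 9/5, 3)
  u_3 = (6/7, 18/7, -12/7)

Apply the Gram-Schmidt recurrence
  u_1 = v_1
  u_i = v_i − Σ_{j<i} ((v_i · u_j) / (u_j · u_j)) · u_j.

Step by step this gives:
  u_1 = (3, -1, 0)
  u_2 = (3/5, 9/5, 3)
  u_3 = (6/7, 18/7, -12/7)

Orthogonality check:
  u_2 · u_1 = 0 (should be 0)
  u_3 · u_1 = 0 (should be 0)
  u_3 · u_2 = 0 (should be 0)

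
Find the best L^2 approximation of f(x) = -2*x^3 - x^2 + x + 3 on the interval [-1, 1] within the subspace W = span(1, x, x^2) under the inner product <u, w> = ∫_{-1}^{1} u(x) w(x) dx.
g(x) = -x^2 - x/5 + 3

The best approximation g ∈ W is the orthogonal projection of f onto W. Writing g = a_0 + a_1 x + a_2 x^2, the coefficients solve the normal equations G · a = b where
  G_{ij} = <φ_i, φ_j> and b_i = <f, φ_i>, with φ_0 = 1, φ_1 = x, φ_2 = x^2.
G =
  [2, 0, 2/3]
  [0, 2/3, 0]
  [2/3, 0, 2/5],
b = (16/3, -2/15, 8/5).
Solving gives a_0 = 3, a_1 = -1/5, a_2 = -1, so
  g(x) = -x^2 - x/5 + 3.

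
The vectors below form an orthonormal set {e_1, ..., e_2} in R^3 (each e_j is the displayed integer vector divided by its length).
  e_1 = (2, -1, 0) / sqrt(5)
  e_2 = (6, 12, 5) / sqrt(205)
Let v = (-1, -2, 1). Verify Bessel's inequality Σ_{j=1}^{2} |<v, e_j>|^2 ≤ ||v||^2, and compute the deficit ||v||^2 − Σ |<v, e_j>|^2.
Σ |<v, e_j>|^2 = 125/41; ||v||^2 = 6; deficit = 121/41

Write each e_j = u_j / sqrt(<u_j, u_j>) where u_j is the displayed integer vector. Then <v, e_j> = <v, u_j> / sqrt(<u_j, u_j>), so |<v, e_j>|^2 = <v, u_j>^2 / <u_j, u_j>.
Coefficients: <v, e_1> = 0/sqrt(5), <v, e_2> = -25/sqrt(205).
Square and sum: Σ |<v, e_j>|^2 = 125/41.
Compute ||v||^2 = v·v = 6.
Deficit = 6 − 125/41 = 121/41 ≥ 0, confirming Bessel's inequality. (The deficit equals ||v − Σ <v,e_j> e_j||^2, the squared distance from v to span{e_j}.)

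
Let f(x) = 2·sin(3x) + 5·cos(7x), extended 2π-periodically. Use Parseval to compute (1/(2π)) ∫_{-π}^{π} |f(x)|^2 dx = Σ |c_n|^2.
Σ |c_n|^2 = 29/2

Expand |f|^2 and use orthogonality of {sin(nx), cos(mx)} on [-π, π]:
  ∫_{-π}^{π} sin(nx)^2 dx = π, ∫ cos(mx)^2 dx = π, and cross terms integrate to 0.
So ∫_{-π}^{π} f(x)^2 dx = 2^2 · π + 5^2 · π = (4 + 25)π.
Divide by 2π: (4 + 25)/2 = 29/2.
By Parseval, this equals Σ |c_n|^2.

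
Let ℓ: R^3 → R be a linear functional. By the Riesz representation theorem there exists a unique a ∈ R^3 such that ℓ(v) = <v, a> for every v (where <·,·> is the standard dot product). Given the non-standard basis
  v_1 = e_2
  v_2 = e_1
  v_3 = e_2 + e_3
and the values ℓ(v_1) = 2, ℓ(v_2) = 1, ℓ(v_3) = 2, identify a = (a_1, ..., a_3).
a = (1, 2, 0)

Write a = (a_1, ..., a_3) in the standard basis. For each basis vector v_i, ℓ(v_i) = <v_i, a> is a linear equation in the a_j's. Collect the n equations into a matrix system V a = ℓ, where row i of V is v_i (expressed in the standard basis). Since V is invertible (lower-triangular with 1s on the diagonal, up to permutation), solve by back-substitution:
  V =
[[0, 1, 0],
 [1, 0, 0],
 [0, 1, 1]]
  V a = (2, 1, 2)
Solving gives a = (1, 2, 0).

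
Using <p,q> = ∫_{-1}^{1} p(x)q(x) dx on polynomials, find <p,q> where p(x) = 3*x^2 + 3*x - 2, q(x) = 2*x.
<p,q> = 4

Expand the product: p(x)·q(x) = 6*x^3 + 6*x^2 - 4*x.
∫_{-1}^{1} of each monomial x^k gives [2/(k+1) if k even, 0 if k odd]. Integrating term-by-term (or equivalently evaluating the antiderivative F(x) = 3*x^4/2 + 2*x^3 - 2*x^2 at the endpoints):
  F(1) − F(−1) = 3/2 − (-5/2) = 4.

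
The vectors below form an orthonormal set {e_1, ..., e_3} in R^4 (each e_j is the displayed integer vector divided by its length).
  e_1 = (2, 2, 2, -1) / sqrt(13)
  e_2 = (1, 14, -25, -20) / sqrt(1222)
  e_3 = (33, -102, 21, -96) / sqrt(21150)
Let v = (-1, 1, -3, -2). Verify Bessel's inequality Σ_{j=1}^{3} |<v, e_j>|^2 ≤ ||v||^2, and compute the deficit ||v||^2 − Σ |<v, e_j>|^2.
Σ |<v, e_j>|^2 = 366/25; ||v||^2 = 15; deficit = 9/25

Write each e_j = u_j / sqrt(<u_j, u_j>) where u_j is the displayed integer vector. Then <v, e_j> = <v, u_j> / sqrt(<u_j, u_j>), so |<v, e_j>|^2 = <v, u_j>^2 / <u_j, u_j>.
Coefficients: <v, e_1> = -4/sqrt(13), <v, e_2> = 128/sqrt(1222), <v, e_3> = -6/sqrt(21150).
Square and sum: Σ |<v, e_j>|^2 = 366/25.
Compute ||v||^2 = v·v = 15.
Deficit = 15 − 366/25 = 9/25 ≥ 0, confirming Bessel's inequality. (The deficit equals ||v − Σ <v,e_j> e_j||^2, the squared distance from v to span{e_j}.)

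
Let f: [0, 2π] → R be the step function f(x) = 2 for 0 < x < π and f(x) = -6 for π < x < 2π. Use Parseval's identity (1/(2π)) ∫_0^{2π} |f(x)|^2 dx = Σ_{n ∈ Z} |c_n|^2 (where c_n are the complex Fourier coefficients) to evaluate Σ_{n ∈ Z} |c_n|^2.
Σ |c_n|^2 = 20

Parseval equates the L^2 energy of f (normalised by 1/(2π)) with the ℓ^2 sum of its Fourier coefficients: (1/(2π)) ∫_0^{2π} |f|^2 = Σ |c_n|^2.
Compute the left side: (1/(2π)) [∫_0^π 2^2 dx + ∫_π^{2π} (-6)^2 dx] = (1/(2π)) · (4π + 36π) = (4 + 36)/2 = 20.
So Σ_{n ∈ Z} |c_n|^2 = 20.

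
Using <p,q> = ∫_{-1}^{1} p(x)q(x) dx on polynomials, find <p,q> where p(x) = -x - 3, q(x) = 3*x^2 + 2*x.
<p,q> = -22/3

Expand the product: p(x)·q(x) = -3*x^3 - 11*x^2 - 6*x.
∫_{-1}^{1} of each monomial x^k gives [2/(k+1) if k even, 0 if k odd]. Integrating term-by-term (or equivalently evaluating the antiderivative F(x) = -3*x^4/4 - 11*x^3/3 - 3*x^2 at the endpoints):
  F(1) − F(−1) = -89/12 − (-1/12) = -22/3.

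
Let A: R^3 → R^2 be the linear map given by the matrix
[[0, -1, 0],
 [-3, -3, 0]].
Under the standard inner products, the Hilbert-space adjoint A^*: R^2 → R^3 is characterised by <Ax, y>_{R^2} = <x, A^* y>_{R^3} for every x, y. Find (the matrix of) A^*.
A^* = A^T =
[[0, -3],
 [-1, -3],
 [0, 0]]

For real matrices with standard dot products, the defining identity <Ax, y> = <x, A^* y> gives (Ax)^T y = x^T (A^*) y, i.e. x^T A^T y = x^T (A^*) y. Since this holds for all x, y, we must have A^* = A^T. Therefore
A^* =
[[0, -3],
 [-1, -3],
 [0, 0]].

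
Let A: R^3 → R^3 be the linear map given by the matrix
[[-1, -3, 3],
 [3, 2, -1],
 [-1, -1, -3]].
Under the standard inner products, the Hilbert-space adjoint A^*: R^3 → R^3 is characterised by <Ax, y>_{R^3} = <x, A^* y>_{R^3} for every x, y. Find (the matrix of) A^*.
A^* = A^T =
[[-1, 3, -1],
 [-3, 2, -1],
 [3, -1, -3]]

For real matrices with standard dot products, the defining identity <Ax, y> = <x, A^* y> gives (Ax)^T y = x^T (A^*) y, i.e. x^T A^T y = x^T (A^*) y. Since this holds for all x, y, we must have A^* = A^T. Therefore
A^* =
[[-1, 3, -1],
 [-3, 2, -1],
 [3, -1, -3]].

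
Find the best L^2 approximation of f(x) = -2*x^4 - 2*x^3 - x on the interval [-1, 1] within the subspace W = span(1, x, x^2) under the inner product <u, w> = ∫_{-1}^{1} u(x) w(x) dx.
g(x) = -12*x^2/7 - 11*x/5 + 6/35

The best approximation g ∈ W is the orthogonal projection of f onto W. Writing g = a_0 + a_1 x + a_2 x^2, the coefficients solve the normal equations G · a = b where
  G_{ij} = <φ_i, φ_j> and b_i = <f, φ_i>, with φ_0 = 1, φ_1 = x, φ_2 = x^2.
G =
  [2, 0, 2/3]
  [0, 2/3, 0]
  [2/3, 0, 2/5],
b = (-4/5, -22/15, -4/7).
Solving gives a_0 = 6/35, a_1 = -11/5, a_2 = -12/7, so
  g(x) = -12*x^2/7 - 11*x/5 + 6/35.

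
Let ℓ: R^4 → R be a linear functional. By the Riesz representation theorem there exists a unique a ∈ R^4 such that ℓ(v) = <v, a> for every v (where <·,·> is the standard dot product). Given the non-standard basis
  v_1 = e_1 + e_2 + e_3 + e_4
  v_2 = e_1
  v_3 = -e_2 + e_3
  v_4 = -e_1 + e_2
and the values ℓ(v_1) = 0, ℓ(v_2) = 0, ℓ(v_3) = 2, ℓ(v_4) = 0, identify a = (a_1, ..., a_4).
a = (0, 0, 2, -2)

Write a = (a_1, ..., a_4) in the standard basis. For each basis vector v_i, ℓ(v_i) = <v_i, a> is a linear equation in the a_j's. Collect the n equations into a matrix system V a = ℓ, where row i of V is v_i (expressed in the standard basis). Since V is invertible (lower-triangular with 1s on the diagonal, up to permutation), solve by back-substitution:
  V =
[[1, 1, 1, 1],
 [1, 0, 0, 0],
 [0, -1, 1, 0],
 [-1, 1, 0, 0]]
  V a = (0, 0, 2, 0)
Solving gives a = (0, 0, 2, -2).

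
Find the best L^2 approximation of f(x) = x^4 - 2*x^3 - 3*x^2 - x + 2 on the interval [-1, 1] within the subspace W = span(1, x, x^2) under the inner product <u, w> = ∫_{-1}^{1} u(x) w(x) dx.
g(x) = -15*x^2/7 - 11*x/5 + 67/35

The best approximation g ∈ W is the orthogonal projection of f onto W. Writing g = a_0 + a_1 x + a_2 x^2, the coefficients solve the normal equations G · a = b where
  G_{ij} = <φ_i, φ_j> and b_i = <f, φ_i>, with φ_0 = 1, φ_1 = x, φ_2 = x^2.
G =
  [2, 0, 2/3]
  [0, 2/3, 0]
  [2/3, 0, 2/5],
b = (12/5, -22/15, 44/105).
Solving gives a_0 = 67/35, a_1 = -11/5, a_2 = -15/7, so
  g(x) = -15*x^2/7 - 11*x/5 + 67/35.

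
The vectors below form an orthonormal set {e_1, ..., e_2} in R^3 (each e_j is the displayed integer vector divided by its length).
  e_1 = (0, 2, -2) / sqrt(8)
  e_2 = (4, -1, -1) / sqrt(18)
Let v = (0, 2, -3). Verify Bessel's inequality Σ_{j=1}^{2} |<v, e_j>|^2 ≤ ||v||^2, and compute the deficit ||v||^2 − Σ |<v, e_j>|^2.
Σ |<v, e_j>|^2 = 113/9; ||v||^2 = 13; deficit = 4/9

Write each e_j = u_j / sqrt(<u_j, u_j>) where u_j is the displayed integer vector. Then <v, e_j> = <v, u_j> / sqrt(<u_j, u_j>), so |<v, e_j>|^2 = <v, u_j>^2 / <u_j, u_j>.
Coefficients: <v, e_1> = 10/sqrt(8), <v, e_2> = 1/sqrt(18).
Square and sum: Σ |<v, e_j>|^2 = 113/9.
Compute ||v||^2 = v·v = 13.
Deficit = 13 − 113/9 = 4/9 ≥ 0, confirming Bessel's inequality. (The deficit equals ||v − Σ <v,e_j> e_j||^2, the squared distance from v to span{e_j}.)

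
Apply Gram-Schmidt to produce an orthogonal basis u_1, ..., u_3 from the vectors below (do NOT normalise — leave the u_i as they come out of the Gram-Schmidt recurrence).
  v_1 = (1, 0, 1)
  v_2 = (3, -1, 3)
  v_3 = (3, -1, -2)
Orthogonal basis:
  u_1 = (1, 0, 1)
  u_2 = (0, -1, 0)
  u_3 = (5/2, 0, -5/2)

Apply the Gram-Schmidt recurrence
  u_1 = v_1
  u_i = v_i − Σ_{j<i} ((v_i · u_j) / (u_j · u_j)) · u_j.

Step by step this gives:
  u_1 = (1, 0, 1)
  u_2 = (0, -1, 0)
  u_3 = (5/2, 0, -5/2)

Orthogonality check:
  u_2 · u_1 = 0 (should be 0)
  u_3 · u_1 = 0 (should be 0)
  u_3 · u_2 = 0 (should be 0)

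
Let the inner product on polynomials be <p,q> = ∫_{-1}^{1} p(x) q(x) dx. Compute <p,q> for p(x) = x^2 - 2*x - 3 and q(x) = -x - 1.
<p,q> = 20/3

Expand the product: p(x)·q(x) = -x^3 + x^2 + 5*x + 3.
∫_{-1}^{1} of each monomial x^k gives [2/(k+1) if k even, 0 if k odd]. Integrating term-by-term (or equivalently evaluating the antiderivative F(x) = -x^4/4 + x^3/3 + 5*x^2/2 + 3*x at the endpoints):
  F(1) − F(−1) = 67/12 − (-13/12) = 20/3.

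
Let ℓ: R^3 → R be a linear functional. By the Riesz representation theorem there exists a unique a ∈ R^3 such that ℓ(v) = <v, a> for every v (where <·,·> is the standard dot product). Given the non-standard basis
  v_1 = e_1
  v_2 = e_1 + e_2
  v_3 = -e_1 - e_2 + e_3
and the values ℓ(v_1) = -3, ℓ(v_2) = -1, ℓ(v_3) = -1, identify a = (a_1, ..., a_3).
a = (-3, 2, -2)

Write a = (a_1, ..., a_3) in the standard basis. For each basis vector v_i, ℓ(v_i) = <v_i, a> is a linear equation in the a_j's. Collect the n equations into a matrix system V a = ℓ, where row i of V is v_i (expressed in the standard basis). Since V is invertible (lower-triangular with 1s on the diagonal, up to permutation), solve by back-substitution:
  V =
[[1, 0, 0],
 [1, 1, 0],
 [-1, -1, 1]]
  V a = (-3, -1, -1)
Solving gives a = (-3, 2, -2).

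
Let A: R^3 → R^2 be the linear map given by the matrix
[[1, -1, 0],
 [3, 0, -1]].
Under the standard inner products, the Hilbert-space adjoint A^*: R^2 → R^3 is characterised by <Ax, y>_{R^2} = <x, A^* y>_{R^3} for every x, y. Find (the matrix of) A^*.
A^* = A^T =
[[1, 3],
 [-1, 0],
 [0, -1]]

For real matrices with standard dot products, the defining identity <Ax, y> = <x, A^* y> gives (Ax)^T y = x^T (A^*) y, i.e. x^T A^T y = x^T (A^*) y. Since this holds for all x, y, we must have A^* = A^T. Therefore
A^* =
[[1, 3],
 [-1, 0],
 [0, -1]].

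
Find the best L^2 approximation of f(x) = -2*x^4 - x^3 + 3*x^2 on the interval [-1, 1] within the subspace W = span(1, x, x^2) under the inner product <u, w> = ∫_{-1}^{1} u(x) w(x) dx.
g(x) = 9*x^2/7 - 3*x/5 + 6/35

The best approximation g ∈ W is the orthogonal projection of f onto W. Writing g = a_0 + a_1 x + a_2 x^2, the coefficients solve the normal equations G · a = b where
  G_{ij} = <φ_i, φ_j> and b_i = <f, φ_i>, with φ_0 = 1, φ_1 = x, φ_2 = x^2.
G =
  [2, 0, 2/3]
  [0, 2/3, 0]
  [2/3, 0, 2/5],
b = (6/5, -2/5, 22/35).
Solving gives a_0 = 6/35, a_1 = -3/5, a_2 = 9/7, so
  g(x) = 9*x^2/7 - 3*x/5 + 6/35.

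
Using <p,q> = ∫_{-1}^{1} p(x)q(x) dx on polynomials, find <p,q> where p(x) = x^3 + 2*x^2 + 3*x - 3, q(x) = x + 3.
<p,q> = -58/5

Expand the product: p(x)·q(x) = x^4 + 5*x^3 + 9*x^2 + 6*x - 9.
∫_{-1}^{1} of each monomial x^k gives [2/(k+1) if k even, 0 if k odd]. Integrating term-by-term (or equivalently evaluating the antiderivative F(x) = x^5/5 + 5*x^4/4 + 3*x^3 + 3*x^2 - 9*x at the endpoints):
  F(1) − F(−1) = -31/20 − (201/20) = -58/5.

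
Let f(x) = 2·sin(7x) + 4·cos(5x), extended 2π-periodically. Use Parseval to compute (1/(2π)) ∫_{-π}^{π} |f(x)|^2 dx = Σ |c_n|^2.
Σ |c_n|^2 = 10

Expand |f|^2 and use orthogonality of {sin(nx), cos(mx)} on [-π, π]:
  ∫_{-π}^{π} sin(nx)^2 dx = π, ∫ cos(mx)^2 dx = π, and cross terms integrate to 0.
So ∫_{-π}^{π} f(x)^2 dx = 2^2 · π + 4^2 · π = (4 + 16)π.
Divide by 2π: (4 + 16)/2 = 10.
By Parseval, this equals Σ |c_n|^2.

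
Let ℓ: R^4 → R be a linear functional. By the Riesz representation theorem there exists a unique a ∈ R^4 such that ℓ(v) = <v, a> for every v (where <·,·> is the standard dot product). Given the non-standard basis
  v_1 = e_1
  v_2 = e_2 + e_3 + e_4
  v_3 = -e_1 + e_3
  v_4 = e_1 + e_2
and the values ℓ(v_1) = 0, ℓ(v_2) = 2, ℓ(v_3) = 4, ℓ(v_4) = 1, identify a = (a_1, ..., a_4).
a = (0, 1, 4, -3)

Write a = (a_1, ..., a_4) in the standard basis. For each basis vector v_i, ℓ(v_i) = <v_i, a> is a linear equation in the a_j's. Collect the n equations into a matrix system V a = ℓ, where row i of V is v_i (expressed in the standard basis). Since V is invertible (lower-triangular with 1s on the diagonal, up to permutation), solve by back-substitution:
  V =
[[1, 0, 0, 0],
 [0, 1, 1, 1],
 [-1, 0, 1, 0],
 [1, 1, 0, 0]]
  V a = (0, 2, 4, 1)
Solving gives a = (0, 1, 4, -3).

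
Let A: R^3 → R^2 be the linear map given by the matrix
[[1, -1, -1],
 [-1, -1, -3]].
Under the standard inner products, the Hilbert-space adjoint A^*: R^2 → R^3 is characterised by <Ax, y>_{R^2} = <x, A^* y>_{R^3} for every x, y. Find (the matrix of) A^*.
A^* = A^T =
[[1, -1],
 [-1, -1],
 [-1, -3]]

For real matrices with standard dot products, the defining identity <Ax, y> = <x, A^* y> gives (Ax)^T y = x^T (A^*) y, i.e. x^T A^T y = x^T (A^*) y. Since this holds for all x, y, we must have A^* = A^T. Therefore
A^* =
[[1, -1],
 [-1, -1],
 [-1, -3]].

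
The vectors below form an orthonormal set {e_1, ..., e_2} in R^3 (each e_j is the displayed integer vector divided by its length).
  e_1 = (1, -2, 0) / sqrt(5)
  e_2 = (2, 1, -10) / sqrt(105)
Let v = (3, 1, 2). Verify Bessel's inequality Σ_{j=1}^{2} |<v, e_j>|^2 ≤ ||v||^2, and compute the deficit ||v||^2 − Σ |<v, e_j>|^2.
Σ |<v, e_j>|^2 = 38/21; ||v||^2 = 14; deficit = 256/21

Write each e_j = u_j / sqrt(<u_j, u_j>) where u_j is the displayed integer vector. Then <v, e_j> = <v, u_j> / sqrt(<u_j, u_j>), so |<v, e_j>|^2 = <v, u_j>^2 / <u_j, u_j>.
Coefficients: <v, e_1> = 1/sqrt(5), <v, e_2> = -13/sqrt(105).
Square and sum: Σ |<v, e_j>|^2 = 38/21.
Compute ||v||^2 = v·v = 14.
Deficit = 14 − 38/21 = 256/21 ≥ 0, confirming Bessel's inequality. (The deficit equals ||v − Σ <v,e_j> e_j||^2, the squared distance from v to span{e_j}.)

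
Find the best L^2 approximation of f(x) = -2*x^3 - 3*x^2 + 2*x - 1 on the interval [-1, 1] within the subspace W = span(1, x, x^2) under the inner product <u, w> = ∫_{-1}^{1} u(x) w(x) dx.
g(x) = -3*x^2 + 4*x/5 - 1

The best approximation g ∈ W is the orthogonal projection of f onto W. Writing g = a_0 + a_1 x + a_2 x^2, the coefficients solve the normal equations G · a = b where
  G_{ij} = <φ_i, φ_j> and b_i = <f, φ_i>, with φ_0 = 1, φ_1 = x, φ_2 = x^2.
G =
  [2, 0, 2/3]
  [0, 2/3, 0]
  [2/3, 0, 2/5],
b = (-4, 8/15, -28/15).
Solving gives a_0 = -1, a_1 = 4/5, a_2 = -3, so
  g(x) = -3*x^2 + 4*x/5 - 1.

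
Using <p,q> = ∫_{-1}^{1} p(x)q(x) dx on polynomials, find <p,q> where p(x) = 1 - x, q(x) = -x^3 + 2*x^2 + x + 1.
<p,q> = 46/15

Expand the product: p(x)·q(x) = x^4 - 3*x^3 + x^2 + 1.
∫_{-1}^{1} of each monomial x^k gives [2/(k+1) if k even, 0 if k odd]. Integrating term-by-term (or equivalently evaluating the antiderivative F(x) = x^5/5 - 3*x^4/4 + x^3/3 + x at the endpoints):
  F(1) − F(−1) = 47/60 − (-137/60) = 46/15.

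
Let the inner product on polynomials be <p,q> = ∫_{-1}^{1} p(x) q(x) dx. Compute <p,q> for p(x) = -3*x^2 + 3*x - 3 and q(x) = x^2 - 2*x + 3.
<p,q> = -156/5

Expand the product: p(x)·q(x) = -3*x^4 + 9*x^3 - 18*x^2 + 15*x - 9.
∫_{-1}^{1} of each monomial x^k gives [2/(k+1) if k even, 0 if k odd]. Integrating term-by-term (or equivalently evaluating the antiderivative F(x) = -3*x^5/5 + 9*x^4/4 - 6*x^3 + 15*x^2/2 - 9*x at the endpoints):
  F(1) − F(−1) = -117/20 − (507/20) = -156/5.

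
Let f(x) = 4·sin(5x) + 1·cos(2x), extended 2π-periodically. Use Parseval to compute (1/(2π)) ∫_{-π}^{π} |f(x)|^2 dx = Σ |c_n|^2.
Σ |c_n|^2 = 17/2

Expand |f|^2 and use orthogonality of {sin(nx), cos(mx)} on [-π, π]:
  ∫_{-π}^{π} sin(nx)^2 dx = π, ∫ cos(mx)^2 dx = π, and cross terms integrate to 0.
So ∫_{-π}^{π} f(x)^2 dx = 4^2 · π + 1^2 · π = (16 + 1)π.
Divide by 2π: (16 + 1)/2 = 17/2.
By Parseval, this equals Σ |c_n|^2.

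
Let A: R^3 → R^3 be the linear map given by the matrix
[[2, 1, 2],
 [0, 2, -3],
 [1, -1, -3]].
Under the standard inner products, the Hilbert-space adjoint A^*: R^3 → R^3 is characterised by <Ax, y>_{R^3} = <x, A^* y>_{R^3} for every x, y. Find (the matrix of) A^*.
A^* = A^T =
[[2, 0, 1],
 [1, 2, -1],
 [2, -3, -3]]

For real matrices with standard dot products, the defining identity <Ax, y> = <x, A^* y> gives (Ax)^T y = x^T (A^*) y, i.e. x^T A^T y = x^T (A^*) y. Since this holds for all x, y, we must have A^* = A^T. Therefore
A^* =
[[2, 0, 1],
 [1, 2, -1],
 [2, -3, -3]].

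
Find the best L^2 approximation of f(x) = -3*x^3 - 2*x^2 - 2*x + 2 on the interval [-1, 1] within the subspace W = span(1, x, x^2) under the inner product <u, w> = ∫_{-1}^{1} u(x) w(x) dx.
g(x) = -2*x^2 - 19*x/5 + 2

The best approximation g ∈ W is the orthogonal projection of f onto W. Writing g = a_0 + a_1 x + a_2 x^2, the coefficients solve the normal equations G · a = b where
  G_{ij} = <φ_i, φ_j> and b_i = <f, φ_i>, with φ_0 = 1, φ_1 = x, φ_2 = x^2.
G =
  [2, 0, 2/3]
  [0, 2/3, 0]
  [2/3, 0, 2/5],
b = (8/3, -38/15, 8/15).
Solving gives a_0 = 2, a_1 = -19/5, a_2 = -2, so
  g(x) = -2*x^2 - 19*x/5 + 2.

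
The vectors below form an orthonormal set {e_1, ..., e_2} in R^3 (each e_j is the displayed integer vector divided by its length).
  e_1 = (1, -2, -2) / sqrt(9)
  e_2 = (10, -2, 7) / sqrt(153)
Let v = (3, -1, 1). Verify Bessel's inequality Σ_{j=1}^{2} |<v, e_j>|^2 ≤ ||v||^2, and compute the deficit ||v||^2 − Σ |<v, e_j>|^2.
Σ |<v, e_j>|^2 = 186/17; ||v||^2 = 11; deficit = 1/17

Write each e_j = u_j / sqrt(<u_j, u_j>) where u_j is the displayed integer vector. Then <v, e_j> = <v, u_j> / sqrt(<u_j, u_j>), so |<v, e_j>|^2 = <v, u_j>^2 / <u_j, u_j>.
Coefficients: <v, e_1> = 3/sqrt(9), <v, e_2> = 39/sqrt(153).
Square and sum: Σ |<v, e_j>|^2 = 186/17.
Compute ||v||^2 = v·v = 11.
Deficit = 11 − 186/17 = 1/17 ≥ 0, confirming Bessel's inequality. (The deficit equals ||v − Σ <v,e_j> e_j||^2, the squared distance from v to span{e_j}.)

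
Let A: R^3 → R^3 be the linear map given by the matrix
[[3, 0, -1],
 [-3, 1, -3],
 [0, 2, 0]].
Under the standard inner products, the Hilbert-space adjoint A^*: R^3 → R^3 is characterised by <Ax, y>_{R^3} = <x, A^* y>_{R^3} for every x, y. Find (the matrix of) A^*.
A^* = A^T =
[[3, -3, 0],
 [0, 1, 2],
 [-1, -3, 0]]

For real matrices with standard dot products, the defining identity <Ax, y> = <x, A^* y> gives (Ax)^T y = x^T (A^*) y, i.e. x^T A^T y = x^T (A^*) y. Since this holds for all x, y, we must have A^* = A^T. Therefore
A^* =
[[3, -3, 0],
 [0, 1, 2],
 [-1, -3, 0]].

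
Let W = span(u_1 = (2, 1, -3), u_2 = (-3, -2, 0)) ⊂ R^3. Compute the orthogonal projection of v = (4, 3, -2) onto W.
proj_W(v) = (251/59, 309/118, -231/118)

Set up U = [u_1 | ... | u_2] ∈ R^(3×2). The projector onto W = col(U) is P = U (U^T U)^(-1) U^T.
Compute U^T U =
  [14, -8]
  [-8, 13],
and U^T v = (17, -18).
Solve U^T U · c = U^T v for the coefficients: c = (77/118, -58/59). The projection is proj_W(v) = U c.
Check: (v - proj_W(v)) · u_1 = 0  (should be 0).
Check: (v - proj_W(v)) · u_2 = 0  (should be 0).
Result: proj_W(v) = (251/59, 309/118, -231/118).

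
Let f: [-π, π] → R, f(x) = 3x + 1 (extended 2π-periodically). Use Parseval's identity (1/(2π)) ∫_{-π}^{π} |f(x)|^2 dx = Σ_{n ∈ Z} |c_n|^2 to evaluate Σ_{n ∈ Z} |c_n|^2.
Σ |c_n|^2 = 3π^2 + 1

Expand and integrate term by term over [-π, π]:
  ∫ (3x)^2 dx = 9·(2π^3/3); ∫ 2·3·(1)·x dx = 0 (odd integrand); ∫ 1^2 dx = 1·2π.
So (1/(2π)) ∫_{-π}^{π} (3x + 1)^2 dx = 9π^2/3 + 1 = 3π^2 + 1.
Parseval ⇒ Σ |c_n|^2 = 3π^2 + 1.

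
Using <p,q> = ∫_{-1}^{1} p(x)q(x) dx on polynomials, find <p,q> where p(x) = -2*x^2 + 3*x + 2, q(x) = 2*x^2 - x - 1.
<p,q> = -18/5

Expand the product: p(x)·q(x) = -4*x^4 + 8*x^3 + 3*x^2 - 5*x - 2.
∫_{-1}^{1} of each monomial x^k gives [2/(k+1) if k even, 0 if k odd]. Integrating term-by-term (or equivalently evaluating the antiderivative F(x) = -4*x^5/5 + 2*x^4 + x^3 - 5*x^2/2 - 2*x at the endpoints):
  F(1) − F(−1) = -23/10 − (13/10) = -18/5.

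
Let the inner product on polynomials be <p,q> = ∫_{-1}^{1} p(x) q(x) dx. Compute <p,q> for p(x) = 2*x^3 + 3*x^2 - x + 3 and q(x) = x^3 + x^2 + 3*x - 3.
<p,q> = -708/35

Expand the product: p(x)·q(x) = 2*x^6 + 5*x^5 + 8*x^4 + 5*x^3 - 9*x^2 + 12*x - 9.
∫_{-1}^{1} of each monomial x^k gives [2/(k+1) if k even, 0 if k odd]. Integrating term-by-term (or equivalently evaluating the antiderivative F(x) = 2*x^7/7 + 5*x^6/6 + 8*x^5/5 + 5*x^4/4 - 3*x^3 + 6*x^2 - 9*x at the endpoints):
  F(1) − F(−1) = -853/420 − (7643/420) = -708/35.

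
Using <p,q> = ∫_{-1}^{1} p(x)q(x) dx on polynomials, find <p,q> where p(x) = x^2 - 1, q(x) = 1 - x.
<p,q> = -4/3

Expand the product: p(x)·q(x) = -x^3 + x^2 + x - 1.
∫_{-1}^{1} of each monomial x^k gives [2/(k+1) if k even, 0 if k odd]. Integrating term-by-term (or equivalently evaluating the antiderivative F(x) = -x^4/4 + x^3/3 + x^2/2 - x at the endpoints):
  F(1) − F(−1) = -5/12 − (11/12) = -4/3.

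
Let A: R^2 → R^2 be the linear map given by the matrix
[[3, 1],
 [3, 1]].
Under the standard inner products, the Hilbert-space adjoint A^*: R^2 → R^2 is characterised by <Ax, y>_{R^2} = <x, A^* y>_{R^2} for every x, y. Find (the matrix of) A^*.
A^* = A^T =
[[3, 3],
 [1, 1]]

For real matrices with standard dot products, the defining identity <Ax, y> = <x, A^* y> gives (Ax)^T y = x^T (A^*) y, i.e. x^T A^T y = x^T (A^*) y. Since this holds for all x, y, we must have A^* = A^T. Therefore
A^* =
[[3, 3],
 [1, 1]].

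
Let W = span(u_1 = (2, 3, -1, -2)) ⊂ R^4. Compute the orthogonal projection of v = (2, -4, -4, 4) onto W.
proj_W(v) = (-4/3, -2, 2/3, 4/3)

Set up U = [u_1 | ... | u_1] ∈ R^(4×1). The projector onto W = col(U) is P = U (U^T U)^(-1) U^T.
Compute U^T U =
  [18],
and U^T v = (-12).
Solve U^T U · c = U^T v for the coefficients: c = (-2/3). The projection is proj_W(v) = U c.
Check: (v - proj_W(v)) · u_1 = 0  (should be 0).
Result: proj_W(v) = (-4/3, -2, 2/3, 4/3).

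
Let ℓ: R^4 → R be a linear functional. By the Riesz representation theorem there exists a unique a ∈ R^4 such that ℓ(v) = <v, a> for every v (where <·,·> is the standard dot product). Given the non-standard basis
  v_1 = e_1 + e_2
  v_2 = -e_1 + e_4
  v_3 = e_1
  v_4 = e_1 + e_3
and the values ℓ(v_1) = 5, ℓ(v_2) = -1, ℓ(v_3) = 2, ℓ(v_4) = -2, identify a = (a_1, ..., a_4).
a = (2, 3, -4, 1)

Write a = (a_1, ..., a_4) in the standard basis. For each basis vector v_i, ℓ(v_i) = <v_i, a> is a linear equation in the a_j's. Collect the n equations into a matrix system V a = ℓ, where row i of V is v_i (expressed in the standard basis). Since V is invertible (lower-triangular with 1s on the diagonal, up to permutation), solve by back-substitution:
  V =
[[1, 1, 0, 0],
 [-1, 0, 0, 1],
 [1, 0, 0, 0],
 [1, 0, 1, 0]]
  V a = (5, -1, 2, -2)
Solving gives a = (2, 3, -4, 1).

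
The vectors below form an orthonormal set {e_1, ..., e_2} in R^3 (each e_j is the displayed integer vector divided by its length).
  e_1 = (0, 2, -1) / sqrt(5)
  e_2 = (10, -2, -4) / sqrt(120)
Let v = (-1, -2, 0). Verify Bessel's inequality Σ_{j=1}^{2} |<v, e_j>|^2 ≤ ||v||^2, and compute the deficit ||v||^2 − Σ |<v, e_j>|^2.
Σ |<v, e_j>|^2 = 7/2; ||v||^2 = 5; deficit = 3/2

Write each e_j = u_j / sqrt(<u_j, u_j>) where u_j is the displayed integer vector. Then <v, e_j> = <v, u_j> / sqrt(<u_j, u_j>), so |<v, e_j>|^2 = <v, u_j>^2 / <u_j, u_j>.
Coefficients: <v, e_1> = -4/sqrt(5), <v, e_2> = -6/sqrt(120).
Square and sum: Σ |<v, e_j>|^2 = 7/2.
Compute ||v||^2 = v·v = 5.
Deficit = 5 − 7/2 = 3/2 ≥ 0, confirming Bessel's inequality. (The deficit equals ||v − Σ <v,e_j> e_j||^2, the squared distance from v to span{e_j}.)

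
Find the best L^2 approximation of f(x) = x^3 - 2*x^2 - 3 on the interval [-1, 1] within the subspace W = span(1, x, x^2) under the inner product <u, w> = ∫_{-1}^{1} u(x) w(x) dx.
g(x) = -2*x^2 + 3*x/5 - 3

The best approximation g ∈ W is the orthogonal projection of f onto W. Writing g = a_0 + a_1 x + a_2 x^2, the coefficients solve the normal equations G · a = b where
  G_{ij} = <φ_i, φ_j> and b_i = <f, φ_i>, with φ_0 = 1, φ_1 = x, φ_2 = x^2.
G =
  [2, 0, 2/3]
  [0, 2/3, 0]
  [2/3, 0, 2/5],
b = (-22/3, 2/5, -14/5).
Solving gives a_0 = -3, a_1 = 3/5, a_2 = -2, so
  g(x) = -2*x^2 + 3*x/5 - 3.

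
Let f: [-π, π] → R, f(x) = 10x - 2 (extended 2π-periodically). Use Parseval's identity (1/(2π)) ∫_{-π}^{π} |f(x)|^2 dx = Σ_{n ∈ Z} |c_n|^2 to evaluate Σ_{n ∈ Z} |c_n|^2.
Σ |c_n|^2 = 100π^2/3 + 4

Expand and integrate term by term over [-π, π]:
  ∫ (10x)^2 dx = 100·(2π^3/3); ∫ 2·10·(-2)·x dx = 0 (odd integrand); ∫ (-2)^2 dx = 4·2π.
So (1/(2π)) ∫_{-π}^{π} (10x - 2)^2 dx = 100π^2/3 + 4 = 100π^2/3 + 4.
Parseval ⇒ Σ |c_n|^2 = 100π^2/3 + 4.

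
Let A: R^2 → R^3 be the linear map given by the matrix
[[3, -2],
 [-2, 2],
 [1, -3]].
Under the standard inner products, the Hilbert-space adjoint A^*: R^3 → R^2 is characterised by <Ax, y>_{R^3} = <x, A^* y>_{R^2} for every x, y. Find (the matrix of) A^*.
A^* = A^T =
[[3, -2, 1],
 [-2, 2, -3]]

For real matrices with standard dot products, the defining identity <Ax, y> = <x, A^* y> gives (Ax)^T y = x^T (A^*) y, i.e. x^T A^T y = x^T (A^*) y. Since this holds for all x, y, we must have A^* = A^T. Therefore
A^* =
[[3, -2, 1],
 [-2, 2, -3]].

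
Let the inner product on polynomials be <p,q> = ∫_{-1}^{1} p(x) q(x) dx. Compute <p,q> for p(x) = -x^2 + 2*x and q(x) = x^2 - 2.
<p,q> = 14/15

Expand the product: p(x)·q(x) = -x^4 + 2*x^3 + 2*x^2 - 4*x.
∫_{-1}^{1} of each monomial x^k gives [2/(k+1) if k even, 0 if k odd]. Integrating term-by-term (or equivalently evaluating the antiderivative F(x) = -x^5/5 + x^4/2 + 2*x^3/3 - 2*x^2 at the endpoints):
  F(1) − F(−1) = -31/30 − (-59/30) = 14/15.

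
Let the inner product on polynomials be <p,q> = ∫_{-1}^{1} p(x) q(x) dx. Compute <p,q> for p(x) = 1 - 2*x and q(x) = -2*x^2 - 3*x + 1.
<p,q> = 14/3

Expand the product: p(x)·q(x) = 4*x^3 + 4*x^2 - 5*x + 1.
∫_{-1}^{1} of each monomial x^k gives [2/(k+1) if k even, 0 if k odd]. Integrating term-by-term (or equivalently evaluating the antiderivative F(x) = x^4 + 4*x^3/3 - 5*x^2/2 + x at the endpoints):
  F(1) − F(−1) = 5/6 − (-23/6) = 14/3.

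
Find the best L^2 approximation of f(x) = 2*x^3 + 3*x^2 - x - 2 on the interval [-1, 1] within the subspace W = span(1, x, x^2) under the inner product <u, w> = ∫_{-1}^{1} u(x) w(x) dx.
g(x) = 3*x^2 + x/5 - 2

The best approximation g ∈ W is the orthogonal projection of f onto W. Writing g = a_0 + a_1 x + a_2 x^2, the coefficients solve the normal equations G · a = b where
  G_{ij} = <φ_i, φ_j> and b_i = <f, φ_i>, with φ_0 = 1, φ_1 = x, φ_2 = x^2.
G =
  [2, 0, 2/3]
  [0, 2/3, 0]
  [2/3, 0, 2/5],
b = (-2, 2/15, -2/15).
Solving gives a_0 = -2, a_1 = 1/5, a_2 = 3, so
  g(x) = 3*x^2 + x/5 - 2.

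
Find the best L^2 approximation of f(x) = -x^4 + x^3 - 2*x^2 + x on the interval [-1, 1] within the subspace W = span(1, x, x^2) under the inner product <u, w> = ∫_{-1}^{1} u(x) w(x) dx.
g(x) = -20*x^2/7 + 8*x/5 + 3/35

The best approximation g ∈ W is the orthogonal projection of f onto W. Writing g = a_0 + a_1 x + a_2 x^2, the coefficients solve the normal equations G · a = b where
  G_{ij} = <φ_i, φ_j> and b_i = <f, φ_i>, with φ_0 = 1, φ_1 = x, φ_2 = x^2.
G =
  [2, 0, 2/3]
  [0, 2/3, 0]
  [2/3, 0, 2/5],
b = (-26/15, 16/15, -38/35).
Solving gives a_0 = 3/35, a_1 = 8/5, a_2 = -20/7, so
  g(x) = -20*x^2/7 + 8*x/5 + 3/35.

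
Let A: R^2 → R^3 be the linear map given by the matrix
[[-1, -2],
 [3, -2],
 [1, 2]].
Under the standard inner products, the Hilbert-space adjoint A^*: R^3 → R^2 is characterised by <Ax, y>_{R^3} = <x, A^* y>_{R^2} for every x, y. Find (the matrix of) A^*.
A^* = A^T =
[[-1, 3, 1],
 [-2, -2, 2]]

For real matrices with standard dot products, the defining identity <Ax, y> = <x, A^* y> gives (Ax)^T y = x^T (A^*) y, i.e. x^T A^T y = x^T (A^*) y. Since this holds for all x, y, we must have A^* = A^T. Therefore
A^* =
[[-1, 3, 1],
 [-2, -2, 2]].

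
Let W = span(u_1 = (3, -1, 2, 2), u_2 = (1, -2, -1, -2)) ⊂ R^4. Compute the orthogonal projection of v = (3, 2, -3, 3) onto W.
proj_W(v) = (133/179, 64/179, 197/179, 262/179)

Set up U = [u_1 | ... | u_2] ∈ R^(4×2). The projector onto W = col(U) is P = U (U^T U)^(-1) U^T.
Compute U^T U =
  [18, -1]
  [-1, 10],
and U^T v = (7, -4).
Solve U^T U · c = U^T v for the coefficients: c = (66/179, -65/179). The projection is proj_W(v) = U c.
Check: (v - proj_W(v)) · u_1 = 0  (should be 0).
Check: (v - proj_W(v)) · u_2 = 0  (should be 0).
Result: proj_W(v) = (133/179, 64/179, 197/179, 262/179).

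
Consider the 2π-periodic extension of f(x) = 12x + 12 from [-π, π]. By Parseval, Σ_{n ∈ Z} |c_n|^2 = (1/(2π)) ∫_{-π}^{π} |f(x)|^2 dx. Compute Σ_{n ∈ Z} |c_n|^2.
Σ |c_n|^2 = 48π^2 + 144

Expand and integrate term by term over [-π, π]:
  ∫ (12x)^2 dx = 144·(2π^3/3); ∫ 2·12·(12)·x dx = 0 (odd integrand); ∫ 12^2 dx = 144·2π.
So (1/(2π)) ∫_{-π}^{π} (12x + 12)^2 dx = 144π^2/3 + 144 = 48π^2 + 144.
Parseval ⇒ Σ |c_n|^2 = 48π^2 + 144.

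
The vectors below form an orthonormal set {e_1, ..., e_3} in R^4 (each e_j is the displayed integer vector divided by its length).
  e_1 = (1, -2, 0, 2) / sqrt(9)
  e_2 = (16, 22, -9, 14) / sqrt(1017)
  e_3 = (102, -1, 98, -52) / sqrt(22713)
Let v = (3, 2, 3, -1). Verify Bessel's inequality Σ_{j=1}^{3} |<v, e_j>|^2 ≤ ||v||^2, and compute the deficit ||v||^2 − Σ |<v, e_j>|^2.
Σ |<v, e_j>|^2 = 4454/201; ||v||^2 = 23; deficit = 169/201

Write each e_j = u_j / sqrt(<u_j, u_j>) where u_j is the displayed integer vector. Then <v, e_j> = <v, u_j> / sqrt(<u_j, u_j>), so |<v, e_j>|^2 = <v, u_j>^2 / <u_j, u_j>.
Coefficients: <v, e_1> = -3/sqrt(9), <v, e_2> = 51/sqrt(1017), <v, e_3> = 650/sqrt(22713).
Square and sum: Σ |<v, e_j>|^2 = 4454/201.
Compute ||v||^2 = v·v = 23.
Deficit = 23 − 4454/201 = 169/201 ≥ 0, confirming Bessel's inequality. (The deficit equals ||v − Σ <v,e_j> e_j||^2, the squared distance from v to span{e_j}.)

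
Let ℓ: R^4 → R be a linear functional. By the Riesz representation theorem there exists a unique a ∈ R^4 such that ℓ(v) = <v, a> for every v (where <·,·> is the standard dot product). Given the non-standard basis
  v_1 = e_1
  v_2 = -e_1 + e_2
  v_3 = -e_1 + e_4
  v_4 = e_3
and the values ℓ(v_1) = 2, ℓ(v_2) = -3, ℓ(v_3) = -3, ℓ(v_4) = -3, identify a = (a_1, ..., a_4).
a = (2, -1, -3, -1)

Write a = (a_1, ..., a_4) in the standard basis. For each basis vector v_i, ℓ(v_i) = <v_i, a> is a linear equation in the a_j's. Collect the n equations into a matrix system V a = ℓ, where row i of V is v_i (expressed in the standard basis). Since V is invertible (lower-triangular with 1s on the diagonal, up to permutation), solve by back-substitution:
  V =
[[1, 0, 0, 0],
 [-1, 1, 0, 0],
 [-1, 0, 0, 1],
 [0, 0, 1, 0]]
  V a = (2, -3, -3, -3)
Solving gives a = (2, -1, -3, -1).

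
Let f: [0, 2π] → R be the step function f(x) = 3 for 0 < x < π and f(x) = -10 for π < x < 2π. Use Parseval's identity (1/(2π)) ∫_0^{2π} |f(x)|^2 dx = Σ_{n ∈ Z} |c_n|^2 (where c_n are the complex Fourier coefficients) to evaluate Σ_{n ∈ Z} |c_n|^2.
Σ |c_n|^2 = 109/2

Parseval equates the L^2 energy of f (normalised by 1/(2π)) with the ℓ^2 sum of its Fourier coefficients: (1/(2π)) ∫_0^{2π} |f|^2 = Σ |c_n|^2.
Compute the left side: (1/(2π)) [∫_0^π 3^2 dx + ∫_π^{2π} (-10)^2 dx] = (1/(2π)) · (9π + 100π) = (9 + 100)/2 = 109/2.
So Σ_{n ∈ Z} |c_n|^2 = 109/2.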